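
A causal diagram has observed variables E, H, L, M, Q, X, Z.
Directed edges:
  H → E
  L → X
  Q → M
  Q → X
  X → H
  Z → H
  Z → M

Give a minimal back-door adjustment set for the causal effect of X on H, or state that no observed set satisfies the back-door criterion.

X→H: minimal back-door set ∅.

desc(X)\{X}={E,H}; candidates ⊆ {L,M,Q,Z}.
∅: X⊥H given ∅ in G with X→· removed — back-door holds.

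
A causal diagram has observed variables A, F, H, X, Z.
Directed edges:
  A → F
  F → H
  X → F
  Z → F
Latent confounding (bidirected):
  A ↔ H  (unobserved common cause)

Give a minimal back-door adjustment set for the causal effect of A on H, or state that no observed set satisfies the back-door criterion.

A→H: no observed back-door set.

desc(A)\{A}={F,H}; candidates ⊆ {X,Z}.
A↔H: latent back-door arc(s) into A.
size 0: {}; under {} A still reaches {H} ∋ H.
size 1: {X}, {Z}; under {X} A still reaches {H} ∋ H.
size 2: {X,Z}; under {X,Z} A still reaches {H} ∋ H.
A↔H cannot be blocked by any observed set — no back-door set.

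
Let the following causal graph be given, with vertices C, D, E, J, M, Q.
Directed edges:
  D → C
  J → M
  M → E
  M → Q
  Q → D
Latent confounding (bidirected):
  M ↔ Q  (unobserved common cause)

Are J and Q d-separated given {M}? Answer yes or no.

Bayes-Ball from J | {M} reaches {C,D,Q}.
Q ∈ reach(J|{M}) ⇒ J ⊥̸ Q | {M}.

No — J and Q are d-connected given {M}.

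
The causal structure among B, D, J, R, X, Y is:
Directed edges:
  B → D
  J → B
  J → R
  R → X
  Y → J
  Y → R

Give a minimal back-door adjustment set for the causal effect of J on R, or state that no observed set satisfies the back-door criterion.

desc(J)\{J}={B,D,R,X}; candidates ⊆ {Y}.
size 0: {}; under {} J still reaches {R,X,Y} ∋ R.
{Y}: J⊥R given {Y} in G with J→· removed — back-door holds.

J→R: minimal back-door set {Y}.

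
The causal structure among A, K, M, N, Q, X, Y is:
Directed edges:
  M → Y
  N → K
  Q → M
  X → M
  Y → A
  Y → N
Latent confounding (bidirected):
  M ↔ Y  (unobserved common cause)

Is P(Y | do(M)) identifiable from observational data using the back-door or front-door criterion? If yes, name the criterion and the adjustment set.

P(Y|do(M)): not identifiable (no BD/FD set).

desc(M)\{M}={A,K,N,Y}; candidates ⊆ {Q,X}.
M↔Y: latent back-door arc(s) into M.
size 0: {}; under {} M still reaches {A,K,N,Q,X,Y} ∋ Y.
size 1: {Q}, {X}; under {Q} M still reaches {A,K,N,X,Y} ∋ Y.
size 2: {Q,X}; under {Q,X} M still reaches {A,K,N,Y} ∋ Y.
M↔Y cannot be blocked by any observed set — no back-door set.
No mediator lies on a directed M→…→Y path.
Neither criterion identifies P(Y|do(M)) in this graph.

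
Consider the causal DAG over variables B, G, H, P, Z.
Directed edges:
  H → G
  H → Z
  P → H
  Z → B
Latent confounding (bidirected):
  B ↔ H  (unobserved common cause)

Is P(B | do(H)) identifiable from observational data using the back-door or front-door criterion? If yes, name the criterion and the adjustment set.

desc(H)\{H}={B,G,Z}; candidates ⊆ {P}.
H↔B: latent back-door arc(s) into H.
size 0: {}; under {} H still reaches {B,P} ∋ B.
size 1: {P}; under {P} H still reaches {B} ∋ B.
H↔B cannot be blocked by any observed set — no back-door set.
{Z}: (i) intercepts every directed H→B path; (ii) no back-door H→{Z}; (iii) {H} blocks every back-door {Z}→B. Front-door holds.
P(B|do(H)) = Σ_{Z} P(Z|H) Σ_{H'} P(B|Z,H')P(H').

P(B|do(H)): frontdoor, adjust for {Z}.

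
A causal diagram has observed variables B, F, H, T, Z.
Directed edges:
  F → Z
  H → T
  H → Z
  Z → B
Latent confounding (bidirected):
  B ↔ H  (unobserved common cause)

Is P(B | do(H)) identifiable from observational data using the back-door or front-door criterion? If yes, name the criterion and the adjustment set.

desc(H)\{H}={B,T,Z}; candidates ⊆ {F}.
H↔B: latent back-door arc(s) into H.
size 0: {}; under {} H still reaches {B} ∋ B.
size 1: {F}; under {F} H still reaches {B} ∋ B.
H↔B cannot be blocked by any observed set — no back-door set.
{Z}: (i) intercepts every directed H→B path; (ii) no back-door H→{Z}; (iii) {H} blocks every back-door {Z}→B. Front-door holds.
P(B|do(H)) = Σ_{Z} P(Z|H) Σ_{H'} P(B|Z,H')P(H').

P(B|do(H)): frontdoor, adjust for {Z}.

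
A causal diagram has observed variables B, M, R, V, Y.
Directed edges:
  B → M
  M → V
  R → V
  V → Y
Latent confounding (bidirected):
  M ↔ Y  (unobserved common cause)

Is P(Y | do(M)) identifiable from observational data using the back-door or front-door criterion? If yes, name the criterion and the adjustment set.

P(Y|do(M)): frontdoor, adjust for {V}.

desc(M)\{M}={V,Y}; candidates ⊆ {B,R}.
M↔Y: latent back-door arc(s) into M.
size 0: {}; under {} M still reaches {B,Y} ∋ Y.
size 1: {B}, {R}; under {B} M still reaches {Y} ∋ Y.
size 2: {B,R}; under {B,R} M still reaches {Y} ∋ Y.
M↔Y cannot be blocked by any observed set — no back-door set.
{V}: (i) intercepts every directed M→Y path; (ii) no back-door M→{V}; (iii) {M} blocks every back-door {V}→Y. Front-door holds.
P(Y|do(M)) = Σ_{V} P(V|M) Σ_{M'} P(Y|V,M')P(M').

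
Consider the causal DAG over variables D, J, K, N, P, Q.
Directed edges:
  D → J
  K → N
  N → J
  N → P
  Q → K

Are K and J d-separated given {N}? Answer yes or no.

Bayes-Ball from K | {N} reaches {Q}.
J ∉ reach(K|{N}) ⇒ K ⊥ J | {N}.

Yes — K ⊥ J | {N}.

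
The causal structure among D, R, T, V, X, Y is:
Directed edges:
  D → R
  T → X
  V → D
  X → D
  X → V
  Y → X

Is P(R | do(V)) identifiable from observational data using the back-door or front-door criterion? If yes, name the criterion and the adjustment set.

desc(V)\{V}={D,R}; candidates ⊆ {T,X,Y}.
size 0: {}; under {} V still reaches {D,R,T,X,Y} ∋ R.
{X}: V⊥R given {X} in G with V→· removed — back-door holds.
P(R|do(V)) = Σ_{X} P(R|V,X)·P(X).

P(R|do(V)): backdoor, adjust for {X}.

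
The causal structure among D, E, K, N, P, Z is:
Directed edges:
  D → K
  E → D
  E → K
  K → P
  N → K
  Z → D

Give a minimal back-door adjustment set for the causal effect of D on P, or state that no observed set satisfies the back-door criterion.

desc(D)\{D}={K,P}; candidates ⊆ {E,N,Z}.
size 0: {}; under {} D still reaches {E,K,P,Z} ∋ P.
{E}: D⊥P given {E} in G with D→· removed — back-door holds.

D→P: minimal back-door set {E}.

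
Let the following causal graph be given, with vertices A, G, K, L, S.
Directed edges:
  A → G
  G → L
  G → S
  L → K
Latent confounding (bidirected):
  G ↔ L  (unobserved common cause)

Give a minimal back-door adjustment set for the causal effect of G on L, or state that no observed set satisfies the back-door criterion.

G→L: no observed back-door set.

desc(G)\{G}={K,L,S}; candidates ⊆ {A}.
G↔L: latent back-door arc(s) into G.
size 0: {}; under {} G still reaches {A,K,L} ∋ L.
size 1: {A}; under {A} G still reaches {K,L} ∋ L.
G↔L cannot be blocked by any observed set — no back-door set.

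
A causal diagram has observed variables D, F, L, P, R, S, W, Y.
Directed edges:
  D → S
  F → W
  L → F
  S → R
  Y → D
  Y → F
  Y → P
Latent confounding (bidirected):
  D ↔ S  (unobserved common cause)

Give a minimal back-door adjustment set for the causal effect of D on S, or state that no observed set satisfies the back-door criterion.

desc(D)\{D}={R,S}; candidates ⊆ {F,L,P,W,Y}.
D↔S: latent back-door arc(s) into D.
size 0: {}; under {} D still reaches {F,P,R,S,W,Y} ∋ S.
size 1: {F}, {L}, {P} …(+2); under {F} D still reaches {L,P,R,S,Y} ∋ S.
size 2: {F,L}, {F,P}, {F,W} …(+7); under {F,L} D still reaches {P,R,S,Y} ∋ S.
D↔S cannot be blocked by any observed set — no back-door set.

D→S: no observed back-door set.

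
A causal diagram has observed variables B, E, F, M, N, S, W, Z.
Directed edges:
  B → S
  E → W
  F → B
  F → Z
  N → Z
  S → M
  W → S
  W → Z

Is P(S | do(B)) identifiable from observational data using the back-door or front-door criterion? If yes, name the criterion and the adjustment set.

P(S|do(B)): backdoor, adjust for ∅.

desc(B)\{B}={M,S}; candidates ⊆ {E,F,N,W,Z}.
∅: B⊥S given ∅ in G with B→· removed — back-door holds.
P(S|do(B)) = P(S|B) — no adjustment needed.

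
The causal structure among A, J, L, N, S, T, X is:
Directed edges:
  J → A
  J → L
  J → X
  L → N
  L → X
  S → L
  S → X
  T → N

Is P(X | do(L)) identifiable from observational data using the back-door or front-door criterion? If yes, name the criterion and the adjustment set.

P(X|do(L)): backdoor, adjust for {J, S}.

desc(L)\{L}={N,X}; candidates ⊆ {A,J,S,T}.
size 0: {}; under {} L still reaches {A,J,S,X} ∋ X.
size 1: {A}, {J}, {S} …(+1); under {A} L still reaches {J,S,X} ∋ X.
{J,S}: L⊥X given {J,S} in G with L→· removed — back-door holds.
P(X|do(L)) = Σ_{J,S} P(X|L,J,S)·P(J,S).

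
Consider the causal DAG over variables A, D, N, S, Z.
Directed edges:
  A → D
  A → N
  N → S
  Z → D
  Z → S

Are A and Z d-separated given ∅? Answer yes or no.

Yes — A ⊥ Z | ∅.

Bayes-Ball from A | ∅ reaches {D,N,S}.
Z ∉ reach(A|∅) ⇒ A ⊥ Z | ∅.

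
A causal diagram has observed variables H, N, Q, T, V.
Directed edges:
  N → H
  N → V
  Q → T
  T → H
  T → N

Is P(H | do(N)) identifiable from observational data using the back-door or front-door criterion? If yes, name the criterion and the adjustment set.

P(H|do(N)): backdoor, adjust for {T}.

desc(N)\{N}={H,V}; candidates ⊆ {Q,T}.
size 0: {}; under {} N still reaches {H,Q,T} ∋ H.
{T}: N⊥H given {T} in G with N→· removed — back-door holds.
P(H|do(N)) = Σ_{T} P(H|N,T)·P(T).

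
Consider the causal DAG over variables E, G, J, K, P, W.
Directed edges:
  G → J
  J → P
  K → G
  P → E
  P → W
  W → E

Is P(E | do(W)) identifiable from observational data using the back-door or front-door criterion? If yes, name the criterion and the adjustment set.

desc(W)\{W}={E}; candidates ⊆ {G,J,K,P}.
size 0: {}; under {} W still reaches {E,G,J,K,P} ∋ E.
{P}: W⊥E given {P} in G with W→· removed — back-door holds.
P(E|do(W)) = Σ_{P} P(E|W,P)·P(P).

P(E|do(W)): backdoor, adjust for {P}.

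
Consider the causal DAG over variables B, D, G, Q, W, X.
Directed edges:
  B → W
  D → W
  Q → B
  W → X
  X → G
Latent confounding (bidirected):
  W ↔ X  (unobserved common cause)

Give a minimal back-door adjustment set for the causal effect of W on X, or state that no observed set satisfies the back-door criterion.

W→X: no observed back-door set.

desc(W)\{W}={G,X}; candidates ⊆ {B,D,Q}.
W↔X: latent back-door arc(s) into W.
size 0: {}; under {} W still reaches {B,D,G,Q,X} ∋ X.
size 1: {B}, {D}, {Q}; under {B} W still reaches {D,G,X} ∋ X.
size 2: {B,D}, {B,Q}, {D,Q}; under {B,D} W still reaches {G,X} ∋ X.
W↔X cannot be blocked by any observed set — no back-door set.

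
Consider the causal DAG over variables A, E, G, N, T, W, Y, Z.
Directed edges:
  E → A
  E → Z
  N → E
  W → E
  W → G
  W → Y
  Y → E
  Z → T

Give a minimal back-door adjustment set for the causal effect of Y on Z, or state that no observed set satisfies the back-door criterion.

Y→Z: minimal back-door set {W}.

desc(Y)\{Y}={A,E,T,Z}; candidates ⊆ {G,N,W}.
size 0: {}; under {} Y still reaches {A,E,G,T,W,Z} ∋ Z.
{W}: Y⊥Z given {W} in G with Y→· removed — back-door holds.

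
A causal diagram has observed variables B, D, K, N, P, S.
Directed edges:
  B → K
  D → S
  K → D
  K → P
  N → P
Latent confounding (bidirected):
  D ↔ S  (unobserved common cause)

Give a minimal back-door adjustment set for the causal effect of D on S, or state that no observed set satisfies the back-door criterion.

D→S: no observed back-door set.

desc(D)\{D}={S}; candidates ⊆ {B,K,N,P}.
D↔S: latent back-door arc(s) into D.
size 0: {}; under {} D still reaches {B,K,P,S} ∋ S.
size 1: {B}, {K}, {N} …(+1); under {B} D still reaches {K,P,S} ∋ S.
size 2: {B,K}, {B,N}, {B,P} …(+3); under {B,K} D still reaches {S} ∋ S.
D↔S cannot be blocked by any observed set — no back-door set.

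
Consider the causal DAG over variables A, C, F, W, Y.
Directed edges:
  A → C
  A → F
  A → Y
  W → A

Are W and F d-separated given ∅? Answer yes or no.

Bayes-Ball from W | ∅ reaches {A,C,F,Y}.
F ∈ reach(W|∅) ⇒ W ⊥̸ F | ∅.

No — W and F are d-connected given ∅.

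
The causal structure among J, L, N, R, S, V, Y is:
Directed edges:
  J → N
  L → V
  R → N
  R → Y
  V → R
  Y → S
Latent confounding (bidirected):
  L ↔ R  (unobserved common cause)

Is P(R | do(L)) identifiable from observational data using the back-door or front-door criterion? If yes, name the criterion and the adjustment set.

P(R|do(L)): frontdoor, adjust for {V}.

desc(L)\{L}={N,R,S,V,Y}; candidates ⊆ {J}.
L↔R: latent back-door arc(s) into L.
size 0: {}; under {} L still reaches {N,R,S,Y} ∋ R.
size 1: {J}; under {J} L still reaches {N,R,S,Y} ∋ R.
L↔R cannot be blocked by any observed set — no back-door set.
{V}: (i) intercepts every directed L→R path; (ii) no back-door L→{V}; (iii) {L} blocks every back-door {V}→R. Front-door holds.
P(R|do(L)) = Σ_{V} P(V|L) Σ_{L'} P(R|V,L')P(L').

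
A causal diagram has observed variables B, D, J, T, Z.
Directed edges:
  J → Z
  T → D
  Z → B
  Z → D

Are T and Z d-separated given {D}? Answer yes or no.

No — T and Z are d-connected given {D}.

Bayes-Ball from T | {D} reaches {B,J,Z}.
Z ∈ reach(T|{D}) ⇒ T ⊥̸ Z | {D}.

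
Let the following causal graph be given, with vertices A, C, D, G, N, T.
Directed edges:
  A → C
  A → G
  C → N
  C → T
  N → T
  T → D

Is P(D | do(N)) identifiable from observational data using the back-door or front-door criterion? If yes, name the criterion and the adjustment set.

desc(N)\{N}={D,T}; candidates ⊆ {A,C,G}.
size 0: {}; under {} N still reaches {A,C,D,G,T} ∋ D.
{C}: N⊥D given {C} in G with N→· removed — back-door holds.
P(D|do(N)) = Σ_{C} P(D|N,C)·P(C).

P(D|do(N)): backdoor, adjust for {C}.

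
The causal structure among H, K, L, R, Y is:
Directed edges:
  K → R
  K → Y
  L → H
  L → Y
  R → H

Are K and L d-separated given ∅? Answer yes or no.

Yes — K ⊥ L | ∅.

Bayes-Ball from K | ∅ reaches {H,R,Y}.
L ∉ reach(K|∅) ⇒ K ⊥ L | ∅.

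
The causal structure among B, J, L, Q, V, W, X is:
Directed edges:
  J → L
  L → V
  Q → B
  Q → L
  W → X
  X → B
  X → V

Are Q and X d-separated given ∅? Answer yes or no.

Yes — Q ⊥ X | ∅.

Bayes-Ball from Q | ∅ reaches {B,L,V}.
X ∉ reach(Q|∅) ⇒ Q ⊥ X | ∅.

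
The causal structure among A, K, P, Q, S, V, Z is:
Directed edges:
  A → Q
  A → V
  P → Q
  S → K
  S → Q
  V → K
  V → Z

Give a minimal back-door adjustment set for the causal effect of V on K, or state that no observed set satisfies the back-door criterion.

V→K: minimal back-door set ∅.

desc(V)\{V}={K,Z}; candidates ⊆ {A,P,Q,S}.
∅: V⊥K given ∅ in G with V→· removed — back-door holds.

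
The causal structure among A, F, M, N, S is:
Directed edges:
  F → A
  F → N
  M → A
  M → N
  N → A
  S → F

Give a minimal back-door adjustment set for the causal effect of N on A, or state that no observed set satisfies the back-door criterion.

N→A: minimal back-door set {F, M}.

desc(N)\{N}={A}; candidates ⊆ {F,M,S}.
size 0: {}; under {} N still reaches {A,F,M,S} ∋ A.
size 1: {F}, {M}, {S}; under {F} N still reaches {A,M} ∋ A.
{F,M}: N⊥A given {F,M} in G with N→· removed — back-door holds.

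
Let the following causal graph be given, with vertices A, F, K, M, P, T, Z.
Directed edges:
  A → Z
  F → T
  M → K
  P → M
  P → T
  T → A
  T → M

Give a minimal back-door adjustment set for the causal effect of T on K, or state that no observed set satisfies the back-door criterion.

T→K: minimal back-door set {P}.

desc(T)\{T}={A,K,M,Z}; candidates ⊆ {F,P}.
size 0: {}; under {} T still reaches {F,K,M,P} ∋ K.
{P}: T⊥K given {P} in G with T→· removed — back-door holds.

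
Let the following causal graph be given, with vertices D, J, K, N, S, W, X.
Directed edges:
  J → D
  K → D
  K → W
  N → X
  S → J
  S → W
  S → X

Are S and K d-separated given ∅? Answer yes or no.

Bayes-Ball from S | ∅ reaches {D,J,W,X}.
K ∉ reach(S|∅) ⇒ S ⊥ K | ∅.

Yes — S ⊥ K | ∅.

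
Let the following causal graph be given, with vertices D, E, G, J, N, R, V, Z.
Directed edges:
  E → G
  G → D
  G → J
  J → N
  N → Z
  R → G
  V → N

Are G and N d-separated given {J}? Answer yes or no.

Yes — G ⊥ N | {J}.

Bayes-Ball from G | {J} reaches {D,E,R}.
N ∉ reach(G|{J}) ⇒ G ⊥ N | {J}.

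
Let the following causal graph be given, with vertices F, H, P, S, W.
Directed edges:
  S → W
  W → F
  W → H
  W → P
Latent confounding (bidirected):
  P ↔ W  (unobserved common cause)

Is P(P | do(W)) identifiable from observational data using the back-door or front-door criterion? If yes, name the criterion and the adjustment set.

desc(W)\{W}={F,H,P}; candidates ⊆ {S}.
W↔P: latent back-door arc(s) into W.
size 0: {}; under {} W still reaches {P,S} ∋ P.
size 1: {S}; under {S} W still reaches {P} ∋ P.
W↔P cannot be blocked by any observed set — no back-door set.
No mediator lies on a directed W→…→P path.
Neither criterion identifies P(P|do(W)) in this graph.

P(P|do(W)): not identifiable (no BD/FD set).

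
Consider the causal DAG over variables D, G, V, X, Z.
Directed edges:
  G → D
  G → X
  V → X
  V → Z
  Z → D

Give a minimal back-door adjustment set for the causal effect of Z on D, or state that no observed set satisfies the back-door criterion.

desc(Z)\{Z}={D}; candidates ⊆ {G,V,X}.
∅: Z⊥D given ∅ in G with Z→· removed — back-door holds.

Z→D: minimal back-door set ∅.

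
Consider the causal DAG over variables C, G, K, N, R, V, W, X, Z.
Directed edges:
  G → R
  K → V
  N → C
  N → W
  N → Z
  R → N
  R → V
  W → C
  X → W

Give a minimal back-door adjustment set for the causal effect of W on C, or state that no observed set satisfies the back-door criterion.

W→C: minimal back-door set {N}.

desc(W)\{W}={C}; candidates ⊆ {G,K,N,R,V,X,Z}.
size 0: {}; under {} W still reaches {C,G,N,R,V,X,Z} ∋ C.
{N}: W⊥C given {N} in G with W→· removed — back-door holds.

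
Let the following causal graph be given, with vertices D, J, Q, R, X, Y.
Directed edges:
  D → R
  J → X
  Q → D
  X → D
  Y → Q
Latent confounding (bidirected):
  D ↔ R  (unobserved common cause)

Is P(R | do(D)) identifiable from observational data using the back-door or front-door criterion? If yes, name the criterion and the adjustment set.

desc(D)\{D}={R}; candidates ⊆ {J,Q,X,Y}.
D↔R: latent back-door arc(s) into D.
size 0: {}; under {} D still reaches {J,Q,R,X,Y} ∋ R.
size 1: {J}, {Q}, {X} …(+1); under {J} D still reaches {Q,R,X,Y} ∋ R.
size 2: {J,Q}, {J,X}, {J,Y} …(+3); under {J,Q} D still reaches {R,X} ∋ R.
D↔R cannot be blocked by any observed set — no back-door set.
No mediator lies on a directed D→…→R path.
Neither criterion identifies P(R|do(D)) in this graph.

P(R|do(D)): not identifiable (no BD/FD set).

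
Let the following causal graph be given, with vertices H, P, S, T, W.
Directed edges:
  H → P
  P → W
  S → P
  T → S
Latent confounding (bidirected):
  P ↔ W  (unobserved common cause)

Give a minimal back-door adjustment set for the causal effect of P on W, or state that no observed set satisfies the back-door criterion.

desc(P)\{P}={W}; candidates ⊆ {H,S,T}.
P↔W: latent back-door arc(s) into P.
size 0: {}; under {} P still reaches {H,S,T,W} ∋ W.
size 1: {H}, {S}, {T}; under {H} P still reaches {S,T,W} ∋ W.
size 2: {H,S}, {H,T}, {S,T}; under {H,S} P still reaches {W} ∋ W.
P↔W cannot be blocked by any observed set — no back-door set.

P→W: no observed back-door set.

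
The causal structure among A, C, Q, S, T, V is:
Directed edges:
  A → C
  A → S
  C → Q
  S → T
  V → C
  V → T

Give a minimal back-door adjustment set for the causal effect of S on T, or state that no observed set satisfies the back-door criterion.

desc(S)\{S}={T}; candidates ⊆ {A,C,Q,V}.
∅: S⊥T given ∅ in G with S→· removed — back-door holds.

S→T: minimal back-door set ∅.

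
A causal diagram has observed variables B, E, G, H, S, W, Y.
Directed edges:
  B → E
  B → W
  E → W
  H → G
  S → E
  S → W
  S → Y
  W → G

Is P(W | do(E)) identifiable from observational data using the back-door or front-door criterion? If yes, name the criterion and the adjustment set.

P(W|do(E)): backdoor, adjust for {B, S}.

desc(E)\{E}={G,W}; candidates ⊆ {B,H,S,Y}.
size 0: {}; under {} E still reaches {B,G,S,W,Y} ∋ W.
size 1: {B}, {H}, {S} …(+1); under {B} E still reaches {G,S,W,Y} ∋ W.
{B,S}: E⊥W given {B,S} in G with E→· removed — back-door holds.
P(W|do(E)) = Σ_{B,S} P(W|E,B,S)·P(B,S).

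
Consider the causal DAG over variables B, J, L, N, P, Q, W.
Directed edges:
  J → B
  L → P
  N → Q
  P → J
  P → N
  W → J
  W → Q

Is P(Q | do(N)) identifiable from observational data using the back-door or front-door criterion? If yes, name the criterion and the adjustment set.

desc(N)\{N}={Q}; candidates ⊆ {B,J,L,P,W}.
∅: N⊥Q given ∅ in G with N→· removed — back-door holds.
P(Q|do(N)) = P(Q|N) — no adjustment needed.

P(Q|do(N)): backdoor, adjust for ∅.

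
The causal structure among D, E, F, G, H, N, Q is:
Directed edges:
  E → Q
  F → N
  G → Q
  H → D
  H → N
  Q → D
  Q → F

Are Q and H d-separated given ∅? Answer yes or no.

Yes — Q ⊥ H | ∅.

Bayes-Ball from Q | ∅ reaches {D,E,F,G,N}.
H ∉ reach(Q|∅) ⇒ Q ⊥ H | ∅.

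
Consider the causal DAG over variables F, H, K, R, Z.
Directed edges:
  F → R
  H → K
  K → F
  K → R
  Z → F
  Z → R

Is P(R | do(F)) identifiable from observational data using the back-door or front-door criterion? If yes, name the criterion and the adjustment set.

P(R|do(F)): backdoor, adjust for {K, Z}.

desc(F)\{F}={R}; candidates ⊆ {H,K,Z}.
size 0: {}; under {} F still reaches {H,K,R,Z} ∋ R.
size 1: {H}, {K}, {Z}; under {H} F still reaches {K,R,Z} ∋ R.
{K,Z}: F⊥R given {K,Z} in G with F→· removed — back-door holds.
P(R|do(F)) = Σ_{K,Z} P(R|F,K,Z)·P(K,Z).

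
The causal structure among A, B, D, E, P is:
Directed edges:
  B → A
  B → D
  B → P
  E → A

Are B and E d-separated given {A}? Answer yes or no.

Bayes-Ball from B | {A} reaches {D,E,P}.
E ∈ reach(B|{A}) ⇒ B ⊥̸ E | {A}.

No — B and E are d-connected given {A}.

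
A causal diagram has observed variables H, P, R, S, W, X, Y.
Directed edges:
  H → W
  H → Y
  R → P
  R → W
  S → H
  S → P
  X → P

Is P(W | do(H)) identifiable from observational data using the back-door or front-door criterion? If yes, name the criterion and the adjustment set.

P(W|do(H)): backdoor, adjust for ∅.

desc(H)\{H}={W,Y}; candidates ⊆ {P,R,S,X}.
∅: H⊥W given ∅ in G with H→· removed — back-door holds.
P(W|do(H)) = P(W|H) — no adjustment needed.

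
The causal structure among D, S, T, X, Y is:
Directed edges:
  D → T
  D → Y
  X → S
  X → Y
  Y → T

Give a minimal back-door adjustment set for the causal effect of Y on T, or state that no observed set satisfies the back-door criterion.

desc(Y)\{Y}={T}; candidates ⊆ {D,S,X}.
size 0: {}; under {} Y still reaches {D,S,T,X} ∋ T.
{D}: Y⊥T given {D} in G with Y→· removed — back-door holds.

Y→T: minimal back-door set {D}.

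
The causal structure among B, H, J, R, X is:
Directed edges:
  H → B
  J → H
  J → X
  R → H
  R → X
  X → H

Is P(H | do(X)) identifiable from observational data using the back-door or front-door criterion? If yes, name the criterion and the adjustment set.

desc(X)\{X}={B,H}; candidates ⊆ {J,R}.
size 0: {}; under {} X still reaches {B,H,J,R} ∋ H.
size 1: {J}, {R}; under {J} X still reaches {B,H,R} ∋ H.
{J,R}: X⊥H given {J,R} in G with X→· removed — back-door holds.
P(H|do(X)) = Σ_{J,R} P(H|X,J,R)·P(J,R).

P(H|do(X)): backdoor, adjust for {J, R}.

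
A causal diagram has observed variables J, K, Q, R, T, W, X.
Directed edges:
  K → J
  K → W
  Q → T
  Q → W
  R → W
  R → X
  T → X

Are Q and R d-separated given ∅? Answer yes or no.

Bayes-Ball from Q | ∅ reaches {T,W,X}.
R ∉ reach(Q|∅) ⇒ Q ⊥ R | ∅.

Yes — Q ⊥ R | ∅.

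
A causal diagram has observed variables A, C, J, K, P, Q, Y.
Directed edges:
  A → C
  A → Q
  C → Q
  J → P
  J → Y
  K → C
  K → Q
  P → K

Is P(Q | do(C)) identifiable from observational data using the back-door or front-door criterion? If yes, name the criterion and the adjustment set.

desc(C)\{C}={Q}; candidates ⊆ {A,J,K,P,Y}.
size 0: {}; under {} C still reaches {A,J,K,P,Q,Y} ∋ Q.
size 1: {A}, {J}, {K} …(+2); under {A} C still reaches {J,K,P,Q,Y} ∋ Q.
{A,K}: C⊥Q given {A,K} in G with C→· removed — back-door holds.
P(Q|do(C)) = Σ_{A,K} P(Q|C,A,K)·P(A,K).

P(Q|do(C)): backdoor, adjust for {A, K}.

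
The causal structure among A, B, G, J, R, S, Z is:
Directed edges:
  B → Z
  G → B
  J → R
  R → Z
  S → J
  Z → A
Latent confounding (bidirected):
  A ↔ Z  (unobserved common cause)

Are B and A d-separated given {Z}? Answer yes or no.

No — B and A are d-connected given {Z}.

Bayes-Ball from B | {Z} reaches {A,G,J,R,S}.
A ∈ reach(B|{Z}) ⇒ B ⊥̸ A | {Z}.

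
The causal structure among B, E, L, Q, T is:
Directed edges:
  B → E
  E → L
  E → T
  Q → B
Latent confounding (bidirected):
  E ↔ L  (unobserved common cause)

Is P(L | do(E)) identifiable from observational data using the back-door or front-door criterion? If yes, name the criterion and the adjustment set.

P(L|do(E)): not identifiable (no BD/FD set).

desc(E)\{E}={L,T}; candidates ⊆ {B,Q}.
E↔L: latent back-door arc(s) into E.
size 0: {}; under {} E still reaches {B,L,Q} ∋ L.
size 1: {B}, {Q}; under {B} E still reaches {L} ∋ L.
size 2: {B,Q}; under {B,Q} E still reaches {L} ∋ L.
E↔L cannot be blocked by any observed set — no back-door set.
No mediator lies on a directed E→…→L path.
Neither criterion identifies P(L|do(E)) in this graph.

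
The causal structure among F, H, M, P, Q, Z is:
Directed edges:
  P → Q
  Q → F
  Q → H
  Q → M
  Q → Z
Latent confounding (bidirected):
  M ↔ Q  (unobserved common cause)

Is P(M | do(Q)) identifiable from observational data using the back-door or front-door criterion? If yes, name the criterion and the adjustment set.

desc(Q)\{Q}={F,H,M,Z}; candidates ⊆ {P}.
Q↔M: latent back-door arc(s) into Q.
size 0: {}; under {} Q still reaches {M,P} ∋ M.
size 1: {P}; under {P} Q still reaches {M} ∋ M.
Q↔M cannot be blocked by any observed set — no back-door set.
No mediator lies on a directed Q→…→M path.
Neither criterion identifies P(M|do(Q)) in this graph.

P(M|do(Q)): not identifiable (no BD/FD set).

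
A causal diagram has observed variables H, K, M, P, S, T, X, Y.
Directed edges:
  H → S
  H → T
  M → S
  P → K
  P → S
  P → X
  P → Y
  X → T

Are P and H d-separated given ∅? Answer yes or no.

Yes — P ⊥ H | ∅.

Bayes-Ball from P | ∅ reaches {K,S,T,X,Y}.
H ∉ reach(P|∅) ⇒ P ⊥ H | ∅.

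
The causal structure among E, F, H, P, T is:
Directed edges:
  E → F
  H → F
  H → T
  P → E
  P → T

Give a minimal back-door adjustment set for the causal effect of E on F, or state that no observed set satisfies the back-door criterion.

E→F: minimal back-door set ∅.

desc(E)\{E}={F}; candidates ⊆ {H,P,T}.
∅: E⊥F given ∅ in G with E→· removed — back-door holds.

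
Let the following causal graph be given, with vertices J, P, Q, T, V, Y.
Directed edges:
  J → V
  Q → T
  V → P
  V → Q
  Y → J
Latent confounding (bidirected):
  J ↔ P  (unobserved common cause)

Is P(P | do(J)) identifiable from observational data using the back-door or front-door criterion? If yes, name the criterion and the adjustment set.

P(P|do(J)): frontdoor, adjust for {V}.

desc(J)\{J}={P,Q,T,V}; candidates ⊆ {Y}.
J↔P: latent back-door arc(s) into J.
size 0: {}; under {} J still reaches {P,Y} ∋ P.
size 1: {Y}; under {Y} J still reaches {P} ∋ P.
J↔P cannot be blocked by any observed set — no back-door set.
{V}: (i) intercepts every directed J→P path; (ii) no back-door J→{V}; (iii) {J} blocks every back-door {V}→P. Front-door holds.
P(P|do(J)) = Σ_{V} P(V|J) Σ_{J'} P(P|V,J')P(J').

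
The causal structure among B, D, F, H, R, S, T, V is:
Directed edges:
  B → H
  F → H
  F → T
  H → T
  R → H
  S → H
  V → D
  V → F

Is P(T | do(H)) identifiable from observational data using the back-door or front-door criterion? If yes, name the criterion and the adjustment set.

P(T|do(H)): backdoor, adjust for {F}.

desc(H)\{H}={T}; candidates ⊆ {B,D,F,R,S,V}.
size 0: {}; under {} H still reaches {B,D,F,R,S,T,V} ∋ T.
{F}: H⊥T given {F} in G with H→· removed — back-door holds.
P(T|do(H)) = Σ_{F} P(T|H,F)·P(F).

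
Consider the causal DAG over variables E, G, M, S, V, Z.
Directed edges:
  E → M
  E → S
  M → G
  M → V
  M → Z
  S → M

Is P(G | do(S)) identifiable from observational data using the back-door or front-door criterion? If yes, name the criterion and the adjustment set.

P(G|do(S)): backdoor, adjust for {E}.

desc(S)\{S}={G,M,V,Z}; candidates ⊆ {E}.
size 0: {}; under {} S still reaches {E,G,M,V,Z} ∋ G.
{E}: S⊥G given {E} in G with S→· removed — back-door holds.
P(G|do(S)) = Σ_{E} P(G|S,E)·P(E).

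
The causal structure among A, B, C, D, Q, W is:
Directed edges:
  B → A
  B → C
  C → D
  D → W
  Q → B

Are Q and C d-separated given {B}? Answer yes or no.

Yes — Q ⊥ C | {B}.

Bayes-Ball from Q | {B} reaches ∅.
C ∉ reach(Q|{B}) ⇒ Q ⊥ C | {B}.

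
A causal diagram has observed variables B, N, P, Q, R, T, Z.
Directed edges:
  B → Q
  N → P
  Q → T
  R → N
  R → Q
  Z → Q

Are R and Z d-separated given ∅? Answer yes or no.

Bayes-Ball from R | ∅ reaches {N,P,Q,T}.
Z ∉ reach(R|∅) ⇒ R ⊥ Z | ∅.

Yes — R ⊥ Z | ∅.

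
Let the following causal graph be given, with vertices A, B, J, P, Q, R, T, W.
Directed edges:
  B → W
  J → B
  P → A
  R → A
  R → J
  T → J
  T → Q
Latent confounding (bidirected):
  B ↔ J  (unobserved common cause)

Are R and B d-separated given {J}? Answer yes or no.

No — R and B are d-connected given {J}.

Bayes-Ball from R | {J} reaches {A,B,Q,T,W}.
B ∈ reach(R|{J}) ⇒ R ⊥̸ B | {J}.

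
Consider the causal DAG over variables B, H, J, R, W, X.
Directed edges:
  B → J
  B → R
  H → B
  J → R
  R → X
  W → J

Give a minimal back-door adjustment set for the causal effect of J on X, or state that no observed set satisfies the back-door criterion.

J→X: minimal back-door set {B}.

desc(J)\{J}={R,X}; candidates ⊆ {B,H,W}.
size 0: {}; under {} J still reaches {B,H,R,W,X} ∋ X.
{B}: J⊥X given {B} in G with J→· removed — back-door holds.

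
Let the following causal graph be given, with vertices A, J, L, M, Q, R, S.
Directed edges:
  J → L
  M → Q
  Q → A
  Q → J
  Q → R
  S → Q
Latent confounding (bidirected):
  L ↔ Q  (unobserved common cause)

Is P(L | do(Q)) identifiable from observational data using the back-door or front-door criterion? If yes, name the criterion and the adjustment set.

desc(Q)\{Q}={A,J,L,R}; candidates ⊆ {M,S}.
Q↔L: latent back-door arc(s) into Q.
size 0: {}; under {} Q still reaches {L,M,S} ∋ L.
size 1: {M}, {S}; under {M} Q still reaches {L,S} ∋ L.
size 2: {M,S}; under {M,S} Q still reaches {L} ∋ L.
Q↔L cannot be blocked by any observed set — no back-door set.
{J}: (i) intercepts every directed Q→L path; (ii) no back-door Q→{J}; (iii) {Q} blocks every back-door {J}→L. Front-door holds.
P(L|do(Q)) = Σ_{J} P(J|Q) Σ_{Q'} P(L|J,Q')P(Q').

P(L|do(Q)): frontdoor, adjust for {J}.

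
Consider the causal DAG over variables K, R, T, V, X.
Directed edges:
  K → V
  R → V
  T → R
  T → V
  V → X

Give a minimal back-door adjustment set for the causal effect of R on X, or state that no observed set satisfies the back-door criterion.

desc(R)\{R}={V,X}; candidates ⊆ {K,T}.
size 0: {}; under {} R still reaches {T,V,X} ∋ X.
{T}: R⊥X given {T} in G with R→· removed — back-door holds.

R→X: minimal back-door set {T}.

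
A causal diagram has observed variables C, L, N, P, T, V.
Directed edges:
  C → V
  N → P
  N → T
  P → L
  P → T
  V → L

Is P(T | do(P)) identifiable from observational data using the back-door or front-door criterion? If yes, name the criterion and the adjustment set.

P(T|do(P)): backdoor, adjust for {N}.

desc(P)\{P}={L,T}; candidates ⊆ {C,N,V}.
size 0: {}; under {} P still reaches {N,T} ∋ T.
{N}: P⊥T given {N} in G with P→· removed — back-door holds.
P(T|do(P)) = Σ_{N} P(T|P,N)·P(N).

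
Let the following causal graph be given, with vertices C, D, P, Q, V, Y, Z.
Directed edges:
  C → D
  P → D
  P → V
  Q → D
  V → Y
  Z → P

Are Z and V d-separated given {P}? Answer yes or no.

Yes — Z ⊥ V | {P}.

Bayes-Ball from Z | {P} reaches ∅.
V ∉ reach(Z|{P}) ⇒ Z ⊥ V | {P}.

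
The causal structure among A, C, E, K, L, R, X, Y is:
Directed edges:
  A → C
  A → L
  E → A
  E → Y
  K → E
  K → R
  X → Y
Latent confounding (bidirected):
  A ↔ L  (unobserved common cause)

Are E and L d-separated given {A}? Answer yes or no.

Bayes-Ball from E | {A} reaches {K,L,R,Y}.
L ∈ reach(E|{A}) ⇒ E ⊥̸ L | {A}.

No — E and L are d-connected given {A}.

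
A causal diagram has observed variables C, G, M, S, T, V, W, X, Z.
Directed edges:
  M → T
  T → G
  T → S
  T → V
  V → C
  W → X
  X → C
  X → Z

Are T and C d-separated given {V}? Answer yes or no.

Bayes-Ball from T | {V} reaches {G,M,S}.
C ∉ reach(T|{V}) ⇒ T ⊥ C | {V}.

Yes — T ⊥ C | {V}.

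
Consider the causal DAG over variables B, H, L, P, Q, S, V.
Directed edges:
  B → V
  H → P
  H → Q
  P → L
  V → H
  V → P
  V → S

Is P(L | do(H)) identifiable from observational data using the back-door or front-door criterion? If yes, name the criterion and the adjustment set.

P(L|do(H)): backdoor, adjust for {V}.

desc(H)\{H}={L,P,Q}; candidates ⊆ {B,S,V}.
size 0: {}; under {} H still reaches {B,L,P,S,V} ∋ L.
{V}: H⊥L given {V} in G with H→· removed — back-door holds.
P(L|do(H)) = Σ_{V} P(L|H,V)·P(V).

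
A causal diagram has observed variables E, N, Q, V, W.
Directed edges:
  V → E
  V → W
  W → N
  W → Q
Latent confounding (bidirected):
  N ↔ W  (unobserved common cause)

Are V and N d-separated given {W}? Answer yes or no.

Bayes-Ball from V | {W} reaches {E,N}.
N ∈ reach(V|{W}) ⇒ V ⊥̸ N | {W}.

No — V and N are d-connected given {W}.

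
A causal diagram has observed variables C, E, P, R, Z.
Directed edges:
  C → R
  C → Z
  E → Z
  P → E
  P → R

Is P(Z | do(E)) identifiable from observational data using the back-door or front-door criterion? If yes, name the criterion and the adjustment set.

P(Z|do(E)): backdoor, adjust for ∅.

desc(E)\{E}={Z}; candidates ⊆ {C,P,R}.
∅: E⊥Z given ∅ in G with E→· removed — back-door holds.
P(Z|do(E)) = P(Z|E) — no adjustment needed.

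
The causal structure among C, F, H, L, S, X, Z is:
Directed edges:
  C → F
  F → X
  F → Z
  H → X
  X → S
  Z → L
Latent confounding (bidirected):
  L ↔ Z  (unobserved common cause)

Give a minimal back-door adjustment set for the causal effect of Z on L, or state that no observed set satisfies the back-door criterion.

Z→L: no observed back-door set.

desc(Z)\{Z}={L}; candidates ⊆ {C,F,H,S,X}.
Z↔L: latent back-door arc(s) into Z.
size 0: {}; under {} Z still reaches {C,F,L,S,X} ∋ L.
size 1: {C}, {F}, {H} …(+2); under {C} Z still reaches {F,L,S,X} ∋ L.
size 2: {C,F}, {C,H}, {C,S} …(+7); under {C,F} Z still reaches {L} ∋ L.
Z↔L cannot be blocked by any observed set — no back-door set.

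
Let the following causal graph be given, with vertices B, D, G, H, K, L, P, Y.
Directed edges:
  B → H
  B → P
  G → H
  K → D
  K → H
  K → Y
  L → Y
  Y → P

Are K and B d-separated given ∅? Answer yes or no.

Bayes-Ball from K | ∅ reaches {D,H,P,Y}.
B ∉ reach(K|∅) ⇒ K ⊥ B | ∅.

Yes — K ⊥ B | ∅.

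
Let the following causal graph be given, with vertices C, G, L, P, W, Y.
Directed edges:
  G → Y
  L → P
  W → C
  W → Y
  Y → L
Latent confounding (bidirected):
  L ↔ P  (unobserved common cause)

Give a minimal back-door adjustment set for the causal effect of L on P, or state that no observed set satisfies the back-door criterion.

L→P: no observed back-door set.

desc(L)\{L}={P}; candidates ⊆ {C,G,W,Y}.
L↔P: latent back-door arc(s) into L.
size 0: {}; under {} L still reaches {C,G,P,W,Y} ∋ P.
size 1: {C}, {G}, {W} …(+1); under {C} L still reaches {G,P,W,Y} ∋ P.
size 2: {C,G}, {C,W}, {C,Y} …(+3); under {C,G} L still reaches {P,W,Y} ∋ P.
L↔P cannot be blocked by any observed set — no back-door set.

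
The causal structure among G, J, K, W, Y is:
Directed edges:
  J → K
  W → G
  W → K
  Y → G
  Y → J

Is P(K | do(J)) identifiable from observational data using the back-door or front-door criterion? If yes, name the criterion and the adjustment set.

P(K|do(J)): backdoor, adjust for ∅.

desc(J)\{J}={K}; candidates ⊆ {G,W,Y}.
∅: J⊥K given ∅ in G with J→· removed — back-door holds.
P(K|do(J)) = P(K|J) — no adjustment needed.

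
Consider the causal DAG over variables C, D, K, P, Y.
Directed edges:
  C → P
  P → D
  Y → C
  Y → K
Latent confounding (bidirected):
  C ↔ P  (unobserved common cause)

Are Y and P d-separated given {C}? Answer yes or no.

No — Y and P are d-connected given {C}.

Bayes-Ball from Y | {C} reaches {D,K,P}.
P ∈ reach(Y|{C}) ⇒ Y ⊥̸ P | {C}.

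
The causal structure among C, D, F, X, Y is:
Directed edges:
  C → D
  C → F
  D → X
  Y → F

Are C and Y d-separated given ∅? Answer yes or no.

Bayes-Ball from C | ∅ reaches {D,F,X}.
Y ∉ reach(C|∅) ⇒ C ⊥ Y | ∅.

Yes — C ⊥ Y | ∅.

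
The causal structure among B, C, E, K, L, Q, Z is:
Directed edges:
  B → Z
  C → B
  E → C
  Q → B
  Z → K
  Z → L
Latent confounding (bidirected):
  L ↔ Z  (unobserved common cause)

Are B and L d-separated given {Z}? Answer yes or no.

Bayes-Ball from B | {Z} reaches {C,E,L,Q}.
L ∈ reach(B|{Z}) ⇒ B ⊥̸ L | {Z}.

No — B and L are d-connected given {Z}.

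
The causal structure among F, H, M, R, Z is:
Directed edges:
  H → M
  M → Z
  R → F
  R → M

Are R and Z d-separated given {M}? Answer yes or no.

Bayes-Ball from R | {M} reaches {F,H}.
Z ∉ reach(R|{M}) ⇒ R ⊥ Z | {M}.

Yes — R ⊥ Z | {M}.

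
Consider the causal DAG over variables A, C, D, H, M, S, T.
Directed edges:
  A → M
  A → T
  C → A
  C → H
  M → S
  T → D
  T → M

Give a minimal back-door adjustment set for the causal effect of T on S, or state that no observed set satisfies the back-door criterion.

desc(T)\{T}={D,M,S}; candidates ⊆ {A,C,H}.
size 0: {}; under {} T still reaches {A,C,H,M,S} ∋ S.
{A}: T⊥S given {A} in G with T→· removed — back-door holds.

T→S: minimal back-door set {A}.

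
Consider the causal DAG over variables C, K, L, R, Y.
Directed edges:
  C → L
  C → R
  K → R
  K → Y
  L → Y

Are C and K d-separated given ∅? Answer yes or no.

Bayes-Ball from C | ∅ reaches {L,R,Y}.
K ∉ reach(C|∅) ⇒ C ⊥ K | ∅.

Yes — C ⊥ K | ∅.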